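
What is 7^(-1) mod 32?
23

gcd(7, 32) = 1, so the inverse exists.
Extended Euclidean algorithm on (32, 7):
32 = 4 × 7 + 4  ⟹  4 = (1)·32 + (-4)·7
7 = 1 × 4 + 3  ⟹  3 = (-1)·32 + (5)·7
4 = 1 × 3 + 1  ⟹  1 = (2)·32 + (-9)·7
So (-9)·7 ≡ 1 (mod 32), i.e. 7^(-1) ≡ -9 ≡ 23 (mod 32).
Check: 7 × 23 = 161 ≡ 1 (mod 32)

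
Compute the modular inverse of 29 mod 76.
21

gcd(29, 76) = 1, so the inverse exists.
Extended Euclidean algorithm on (76, 29):
76 = 2 × 29 + 18  ⟹  18 = (1)·76 + (-2)·29
29 = 1 × 18 + 11  ⟹  11 = (-1)·76 + (3)·29
18 = 1 × 11 + 7  ⟹  7 = (2)·76 + (-5)·29
11 = 1 × 7 + 4  ⟹  4 = (-3)·76 + (8)·29
7 = 1 × 4 + 3  ⟹  3 = (5)·76 + (-13)·29
4 = 1 × 3 + 1  ⟹  1 = (-8)·76 + (21)·29
So (21)·29 ≡ 1 (mod 76), i.e. 29^(-1) ≡ 21 (mod 76).
Check: 29 × 21 = 609 ≡ 1 (mod 76)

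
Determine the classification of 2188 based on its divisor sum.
deficient

Proper divisors of 2188: sum = 1 + 2 + 4 + 547 + 1094 = 1648
Since 1648 < 2188, 2188 is deficient.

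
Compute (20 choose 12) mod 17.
0

Using Lucas' theorem:
Write n=20 and k=12 in base 17:
n in base 17: [1, 3]
k in base 17: [0, 12]
C(20,12) mod 17 = ∏ C(n_i, k_i) mod 17
Digit binomials (mod 17): C(1,0) = 1; C(3,12) = 0 (k_i > n_i)
Product: 1 × 0 = 0 ≡ 0 (mod 17)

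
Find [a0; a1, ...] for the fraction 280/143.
[1; 1, 22, 1, 5]

Euclidean algorithm steps:
280 = 1 × 143 + 137
143 = 1 × 137 + 6
137 = 22 × 6 + 5
6 = 1 × 5 + 1
5 = 5 × 1 + 0
Continued fraction: [1; 1, 22, 1, 5]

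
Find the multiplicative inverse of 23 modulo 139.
133

gcd(23, 139) = 1, so the inverse exists.
Extended Euclidean algorithm on (139, 23):
139 = 6 × 23 + 1  ⟹  1 = (1)·139 + (-6)·23
So (-6)·23 ≡ 1 (mod 139), i.e. 23^(-1) ≡ -6 ≡ 133 (mod 139).
Check: 23 × 133 = 3059 ≡ 1 (mod 139)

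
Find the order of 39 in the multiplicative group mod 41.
20

41 is prime, so ord(39) divides φ(41) = 40.
Divisors of 40: 1, 2, 4, 5, 8, 10, 20, 40.
Repeated squaring: 39^1 ≡ 39, 39^2 ≡ 4, 39^4 ≡ 16, 39^8 ≡ 10, 39^16 ≡ 18, 39^32 ≡ 37 (mod 41).
Test 39^d mod 41 for each divisor d in increasing order:
39^1 ≡ 39
39^2 ≡ 4
39^4 ≡ 16
39^5 = 39^4·39^1 ≡ 9
39^8 ≡ 10
39^10 = 39^8·39^2 ≡ 40
39^20 = 39^16·39^4 ≡ 1  ← first divisor giving 1
The order is 20.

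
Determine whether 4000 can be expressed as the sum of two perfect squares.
20² + 60² (a=20, b=60)

Factorization: 4000 = 2^5 × 5^3
By Fermat: n is sum of two squares iff every prime p ≡ 3 (mod 4) appears to even power.
All primes ≡ 3 (mod 4) appear to even power.
Search a = 0, 1, 2, … for 4000 - a² a perfect square: first hit at a = 20: 4000 - 400 = 3600 = 60².
4000 = 20² + 60² = 400 + 3600 ✓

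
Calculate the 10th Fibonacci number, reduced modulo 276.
55

Matrix identity: Q^n = [[F_(n+1), F_n], [F_n, F_(n-1)]] with Q = [[1,1],[1,0]].
n = 10 = 1010₂. Square-and-multiply, entries mod 276:
Q^1 = [[1,1],[1,0]]
Q^2 = (Q^1)² = [[2,1],[1,1]]
Q^5 = (Q^2)²·Q = [[8,5],[5,3]]
Q^10 = (Q^5)² = [[89,55],[55,34]]
F_10 mod 276 = Q^10[0][1] = 55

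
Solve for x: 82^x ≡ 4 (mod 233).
128

Baby-step giant-step with step n = ⌈√233⌉ = 16.
Baby steps 82^j mod 233 (j:value) for j=0..15: 0:1, 1:82, 2:200, 3:90, 4:157, 5:59, 6:178, 7:150, 8:184, 9:176, 10:219, 11:17, 12:229, 13:138, 14:132, 15:106.
Giant-step multiplier: 82^(-16) ≡ 82^(232-16) = 82^216 ≡ 128 (mod 233).
Giant steps γ_i = 4·128^i mod 233: γ_0=4, γ_1=46, γ_2=63, γ_3=142, γ_4=2, γ_5=23, γ_6=148, γ_7=71, γ_8=1 (in table at j=0).
x = i·n + j = 8·16 + 0 = 128.
Check: 82^128 ≡ 4 (mod 233).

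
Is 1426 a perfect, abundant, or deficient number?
deficient

Proper divisors of 1426: sum = 1 + 2 + 23 + 31 + 46 + 62 + 713 = 878
Since 878 < 1426, 1426 is deficient.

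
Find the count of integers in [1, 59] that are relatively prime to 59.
58

59 = 59
φ(n) = n × ∏(1 - 1/p) for each prime p dividing n
φ(59) = 59 × (1 - 1/59) = 58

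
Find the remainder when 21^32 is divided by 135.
81

Repeated squaring. Binary of 32 = 100000.
21^1 ≡ 21 (mod 135); 21^2 ≡ 36 (mod 135); 21^4 ≡ 81 (mod 135); 21^8 ≡ 81 (mod 135); 21^16 ≡ 81 (mod 135); 21^32 ≡ 81 (mod 135)
21^32 = 21^32 ≡ 81 (mod 135)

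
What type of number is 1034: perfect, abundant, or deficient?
deficient

Proper divisors of 1034: sum = 1 + 2 + 11 + 22 + 47 + 94 + 517 = 694
Since 694 < 1034, 1034 is deficient.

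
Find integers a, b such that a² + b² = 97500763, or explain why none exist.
Not possible

Factorization: 97500763 = 17 × 179^3
By Fermat: n is sum of two squares iff every prime p ≡ 3 (mod 4) appears to even power.
Prime(s) ≡ 3 (mod 4) with odd exponent: [(179, 3)]
Therefore 97500763 cannot be expressed as a² + b².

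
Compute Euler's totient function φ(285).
144

285 = 3 × 5 × 19
φ(n) = n × ∏(1 - 1/p) for each prime p dividing n
φ(285) = 285 × (1 - 1/3) × (1 - 1/5) × (1 - 1/19) = 144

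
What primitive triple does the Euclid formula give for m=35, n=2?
(1221, 140, 1229)

Euclid's formula: a = m² - n², b = 2mn, c = m² + n²
m = 35, n = 2
a = 35² - 2² = 1225 - 4 = 1221
b = 2 × 35 × 2 = 140
c = 35² + 2² = 1225 + 4 = 1229
Verification: 1221² + 140² = 1490841 + 19600 = 1510441 = 1229² ✓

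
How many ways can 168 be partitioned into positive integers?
228204732751

p(n) counts ways to write n as a sum of positive integers (order ignored).
Euler's pentagonal recurrence: p(k) = p(k-1) + p(k-2) - p(k-5) - p(k-7) + p(k-12) + p(k-15) - ... (offsets j(3j∓1)/2, signs ++--, p(0)=1, p(<0)=0).
DP table for k = 0..167: p(0)=1, p(1)=1, p(2)=2, p(3)=3, p(4)=5, p(5)=7, p(6)=11, p(7)=15, p(8)=22, p(9)=30, p(10)=42, p(11)=56, p(12)=77, p(13)=101, p(14)=135, p(15)=176, p(16)=231, p(17)=297, p(18)=385, p(19)=490, p(20)=627, p(21)=792, p(22)=1002, p(23)=1255, p(24)=1575, p(25)=1958, p(26)=2436, p(27)=3010, p(28)=3718, p(29)=4565, p(30)=5604, p(31)=6842, p(32)=8349, p(33)=10143, p(34)=12310, p(35)=14883, p(36)=17977, p(37)=21637, p(38)=26015, p(39)=31185, p(40)=37338, p(41)=44583, p(42)=53174, p(43)=63261, p(44)=75175, p(45)=89134, p(46)=105558, p(47)=124754, p(48)=147273, p(49)=173525, p(50)=204226, p(51)=239943, p(52)=281589, p(53)=329931, p(54)=386155, p(55)=451276, p(56)=526823, p(57)=614154, p(58)=715220, p(59)=831820, p(60)=966467, p(61)=1121505, p(62)=1300156, p(63)=1505499, p(64)=1741630, p(65)=2012558, p(66)=2323520, p(67)=2679689, p(68)=3087735, p(69)=3554345, p(70)=4087968, p(71)=4697205, p(72)=5392783, p(73)=6185689, p(74)=7089500, p(75)=8118264, p(76)=9289091, p(77)=10619863, p(78)=12132164, p(79)=13848650, p(80)=15796476, p(81)=18004327, p(82)=20506255, p(83)=23338469, p(84)=26543660, p(85)=30167357, p(86)=34262962, p(87)=38887673, p(88)=44108109, p(89)=49995925, p(90)=56634173, p(91)=64112359, p(92)=72533807, p(93)=82010177, p(94)=92669720, p(95)=104651419, p(96)=118114304, p(97)=133230930, p(98)=150198136, p(99)=169229875, p(100)=190569292, p(101)=214481126, p(102)=241265379, p(103)=271248950, p(104)=304801365, p(105)=342325709, p(106)=384276336, p(107)=431149389, p(108)=483502844, p(109)=541946240, p(110)=607163746, p(111)=679903203, p(112)=761002156, p(113)=851376628, p(114)=952050665, p(115)=1064144451, p(116)=1188908248, p(117)=1327710076, p(118)=1482074143, p(119)=1653668665, p(120)=1844349560, p(121)=2056148051, p(122)=2291320912, p(123)=2552338241, p(124)=2841940500, p(125)=3163127352, p(126)=3519222692, p(127)=3913864295, p(128)=4351078600, p(129)=4835271870, p(130)=5371315400, p(131)=5964539504, p(132)=6620830889, p(133)=7346629512, p(134)=8149040695, p(135)=9035836076, p(136)=10015581680, p(137)=11097645016, p(138)=12292341831, p(139)=13610949895, p(140)=15065878135, p(141)=16670689208, p(142)=18440293320, p(143)=20390982757, p(144)=22540654445, p(145)=24908858009, p(146)=27517052599, p(147)=30388671978, p(148)=33549419497, p(149)=37027355200, p(150)=40853235313, p(151)=45060624582, p(152)=49686288421, p(153)=54770336324, p(154)=60356673280, p(155)=66493182097, p(156)=73232243759, p(157)=80630964769, p(158)=88751778802, p(159)=97662728555, p(160)=107438159466, p(161)=118159068427, p(162)=129913904637, p(163)=142798995930, p(164)=156919475295, p(165)=172389800255, p(166)=189334822579, p(167)=207890420102.
Final step: p(168) = p(167) + p(166) - p(163) - p(161) + p(156) + p(153) - p(146) - p(142) + p(133) + p(128) - p(117) - p(111) + p(98) + p(91) - p(76) - p(68) + p(51) + p(42) - p(23) - p(13)
= 207890420102 + 189334822579 - 142798995930 - 118159068427 + 73232243759 + 54770336324 - 27517052599 - 18440293320 + 7346629512 + 4351078600 - 1327710076 - 679903203 + 150198136 + 64112359 - 9289091 - 3087735 + 239943 + 53174 - 1255 - 101
= 228204732751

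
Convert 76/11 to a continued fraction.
[6; 1, 10]

Euclidean algorithm steps:
76 = 6 × 11 + 10
11 = 1 × 10 + 1
10 = 10 × 1 + 0
Continued fraction: [6; 1, 10]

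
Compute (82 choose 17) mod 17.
4

Using Lucas' theorem:
Write n=82 and k=17 in base 17:
n in base 17: [4, 14]
k in base 17: [1, 0]
C(82,17) mod 17 = ∏ C(n_i, k_i) mod 17
Digit binomials (mod 17): C(4,1) = 4; C(14,0) = 1
Product: 4 × 1 = 4 ≡ 4 (mod 17)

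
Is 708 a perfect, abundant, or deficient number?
abundant

Proper divisors of 708: sum = 1 + 2 + 3 + 4 + 6 + 12 + 59 + 118 + 177 + 236 + 354 = 972
Since 972 > 708, 708 is abundant.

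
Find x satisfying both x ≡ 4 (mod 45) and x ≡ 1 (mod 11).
364

Using Chinese Remainder Theorem:
M = 45 × 11 = 495
M1 = 11, M2 = 45
y1 = 11^(-1) mod 45 = 41
y2 = 45^(-1) mod 11 = 1
x = (4×11×41 + 1×45×1) mod 495 = 364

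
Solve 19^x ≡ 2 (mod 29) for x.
25

Baby-step giant-step with step n = ⌈√29⌉ = 6.
Baby steps 19^j mod 29 (j:value) for j=0..5: 0:1, 1:19, 2:13, 3:15, 4:24, 5:21.
Giant-step multiplier: 19^(-6) ≡ 19^(28-6) = 19^22 ≡ 4 (mod 29).
Giant steps γ_i = 2·4^i mod 29: γ_0=2, γ_1=8, γ_2=3, γ_3=12, γ_4=19 (in table at j=1).
x = i·n + j = 4·6 + 1 = 25.
Check: 19^25 ≡ 2 (mod 29).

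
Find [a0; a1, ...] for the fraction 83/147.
[0; 1, 1, 3, 2, 1, 2, 2]

Euclidean algorithm steps:
83 = 0 × 147 + 83
147 = 1 × 83 + 64
83 = 1 × 64 + 19
64 = 3 × 19 + 7
19 = 2 × 7 + 5
7 = 1 × 5 + 2
5 = 2 × 2 + 1
2 = 2 × 1 + 0
Continued fraction: [0; 1, 1, 3, 2, 1, 2, 2]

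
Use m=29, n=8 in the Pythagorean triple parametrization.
(777, 464, 905)

Euclid's formula: a = m² - n², b = 2mn, c = m² + n²
m = 29, n = 8
a = 29² - 8² = 841 - 64 = 777
b = 2 × 29 × 8 = 464
c = 29² + 8² = 841 + 64 = 905
Verification: 777² + 464² = 603729 + 215296 = 819025 = 905² ✓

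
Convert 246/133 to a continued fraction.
[1; 1, 5, 1, 1, 1, 6]

Euclidean algorithm steps:
246 = 1 × 133 + 113
133 = 1 × 113 + 20
113 = 5 × 20 + 13
20 = 1 × 13 + 7
13 = 1 × 7 + 6
7 = 1 × 6 + 1
6 = 6 × 1 + 0
Continued fraction: [1; 1, 5, 1, 1, 1, 6]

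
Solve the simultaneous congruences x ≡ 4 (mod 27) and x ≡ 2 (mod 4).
58

Using Chinese Remainder Theorem:
M = 27 × 4 = 108
M1 = 4, M2 = 27
y1 = 4^(-1) mod 27 = 7
y2 = 27^(-1) mod 4 = 3
x = (4×4×7 + 2×27×3) mod 108 = 58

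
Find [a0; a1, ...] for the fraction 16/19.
[0; 1, 5, 3]

Euclidean algorithm steps:
16 = 0 × 19 + 16
19 = 1 × 16 + 3
16 = 5 × 3 + 1
3 = 3 × 1 + 0
Continued fraction: [0; 1, 5, 3]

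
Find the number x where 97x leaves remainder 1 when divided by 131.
104

gcd(97, 131) = 1, so the inverse exists.
Extended Euclidean algorithm on (131, 97):
131 = 1 × 97 + 34  ⟹  34 = (1)·131 + (-1)·97
97 = 2 × 34 + 29  ⟹  29 = (-2)·131 + (3)·97
34 = 1 × 29 + 5  ⟹  5 = (3)·131 + (-4)·97
29 = 5 × 5 + 4  ⟹  4 = (-17)·131 + (23)·97
5 = 1 × 4 + 1  ⟹  1 = (20)·131 + (-27)·97
So (-27)·97 ≡ 1 (mod 131), i.e. 97^(-1) ≡ -27 ≡ 104 (mod 131).
Check: 97 × 104 = 10088 ≡ 1 (mod 131)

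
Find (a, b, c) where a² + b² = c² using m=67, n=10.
(4389, 1340, 4589)

Euclid's formula: a = m² - n², b = 2mn, c = m² + n²
m = 67, n = 10
a = 67² - 10² = 4489 - 100 = 4389
b = 2 × 67 × 10 = 1340
c = 67² + 10² = 4489 + 100 = 4589
Verification: 4389² + 1340² = 19263321 + 1795600 = 21058921 = 4589² ✓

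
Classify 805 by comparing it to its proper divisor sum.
deficient

Proper divisors of 805: sum = 1 + 5 + 7 + 23 + 35 + 115 + 161 = 347
Since 347 < 805, 805 is deficient.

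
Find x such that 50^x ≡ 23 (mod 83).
16

Baby-step giant-step with step n = ⌈√83⌉ = 10.
Baby steps 50^j mod 83 (j:value) for j=0..9: 0:1, 1:50, 2:10, 3:2, 4:17, 5:20, 6:4, 7:34, 8:40, 9:8.
Giant-step multiplier: 50^(-10) ≡ 50^(82-10) = 50^72 ≡ 11 (mod 83).
Giant steps γ_i = 23·11^i mod 83: γ_0=23, γ_1=4 (in table at j=6).
x = i·n + j = 1·10 + 6 = 16.
Check: 50^16 ≡ 23 (mod 83).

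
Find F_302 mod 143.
122

Matrix identity: Q^n = [[F_(n+1), F_n], [F_n, F_(n-1)]] with Q = [[1,1],[1,0]].
n = 302 = 100101110₂. Square-and-multiply, entries mod 143:
Q^1 = [[1,1],[1,0]]
Q^2 = (Q^1)² = [[2,1],[1,1]]
Q^4 = (Q^2)² = [[5,3],[3,2]]
Q^9 = (Q^4)²·Q = [[55,34],[34,21]]
Q^18 = (Q^9)² = [[34,10],[10,24]]
Q^37 = (Q^18)²·Q = [[120,112],[112,8]]
Q^75 = (Q^37)²·Q = [[96,60],[60,36]]
Q^151 = (Q^75)²·Q = [[1,89],[89,55]]
Q^302 = (Q^151)² = [[57,122],[122,78]]
F_302 mod 143 = Q^302[0][1] = 122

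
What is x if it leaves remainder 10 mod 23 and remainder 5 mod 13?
148

Using Chinese Remainder Theorem:
M = 23 × 13 = 299
M1 = 13, M2 = 23
y1 = 13^(-1) mod 23 = 16
y2 = 23^(-1) mod 13 = 4
x = (10×13×16 + 5×23×4) mod 299 = 148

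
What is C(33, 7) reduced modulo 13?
1

Using Lucas' theorem:
Write n=33 and k=7 in base 13:
n in base 13: [2, 7]
k in base 13: [0, 7]
C(33,7) mod 13 = ∏ C(n_i, k_i) mod 13
Digit binomials (mod 13): C(2,0) = 1; C(7,7) = 1
Product: 1 × 1 = 1 ≡ 1 (mod 13)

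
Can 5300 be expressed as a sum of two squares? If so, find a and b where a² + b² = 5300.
20² + 70² (a=20, b=70)

Factorization: 5300 = 2^2 × 5^2 × 53
By Fermat: n is sum of two squares iff every prime p ≡ 3 (mod 4) appears to even power.
All primes ≡ 3 (mod 4) appear to even power.
Search a = 0, 1, 2, … for 5300 - a² a perfect square: first hit at a = 20: 5300 - 400 = 4900 = 70².
5300 = 20² + 70² = 400 + 4900 ✓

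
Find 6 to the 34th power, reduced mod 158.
72

Repeated squaring. Binary of 34 = 100010.
6^1 ≡ 6 (mod 158); 6^2 ≡ 36 (mod 158); 6^4 ≡ 32 (mod 158); 6^8 ≡ 76 (mod 158); 6^16 ≡ 88 (mod 158); 6^32 ≡ 2 (mod 158)
6^34 = 6^2 × 6^32 ≡ 72 (mod 158)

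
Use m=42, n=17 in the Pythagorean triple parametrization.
(1475, 1428, 2053)

Euclid's formula: a = m² - n², b = 2mn, c = m² + n²
m = 42, n = 17
a = 42² - 17² = 1764 - 289 = 1475
b = 2 × 42 × 17 = 1428
c = 42² + 17² = 1764 + 289 = 2053
Verification: 1475² + 1428² = 2175625 + 2039184 = 4214809 = 2053² ✓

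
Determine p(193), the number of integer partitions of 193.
2168627105469

p(n) counts ways to write n as a sum of positive integers (order ignored).
Euler's pentagonal recurrence: p(k) = p(k-1) + p(k-2) - p(k-5) - p(k-7) + p(k-12) + p(k-15) - ... (offsets j(3j∓1)/2, signs ++--, p(0)=1, p(<0)=0).
DP table for k = 0..192: p(0)=1, p(1)=1, p(2)=2, p(3)=3, p(4)=5, p(5)=7, p(6)=11, p(7)=15, p(8)=22, p(9)=30, p(10)=42, p(11)=56, p(12)=77, p(13)=101, p(14)=135, p(15)=176, p(16)=231, p(17)=297, p(18)=385, p(19)=490, p(20)=627, p(21)=792, p(22)=1002, p(23)=1255, p(24)=1575, p(25)=1958, p(26)=2436, p(27)=3010, p(28)=3718, p(29)=4565, p(30)=5604, p(31)=6842, p(32)=8349, p(33)=10143, p(34)=12310, p(35)=14883, p(36)=17977, p(37)=21637, p(38)=26015, p(39)=31185, p(40)=37338, p(41)=44583, p(42)=53174, p(43)=63261, p(44)=75175, p(45)=89134, p(46)=105558, p(47)=124754, p(48)=147273, p(49)=173525, p(50)=204226, p(51)=239943, p(52)=281589, p(53)=329931, p(54)=386155, p(55)=451276, p(56)=526823, p(57)=614154, p(58)=715220, p(59)=831820, p(60)=966467, p(61)=1121505, p(62)=1300156, p(63)=1505499, p(64)=1741630, p(65)=2012558, p(66)=2323520, p(67)=2679689, p(68)=3087735, p(69)=3554345, p(70)=4087968, p(71)=4697205, p(72)=5392783, p(73)=6185689, p(74)=7089500, p(75)=8118264, p(76)=9289091, p(77)=10619863, p(78)=12132164, p(79)=13848650, p(80)=15796476, p(81)=18004327, p(82)=20506255, p(83)=23338469, p(84)=26543660, p(85)=30167357, p(86)=34262962, p(87)=38887673, p(88)=44108109, p(89)=49995925, p(90)=56634173, p(91)=64112359, p(92)=72533807, p(93)=82010177, p(94)=92669720, p(95)=104651419, p(96)=118114304, p(97)=133230930, p(98)=150198136, p(99)=169229875, p(100)=190569292, p(101)=214481126, p(102)=241265379, p(103)=271248950, p(104)=304801365, p(105)=342325709, p(106)=384276336, p(107)=431149389, p(108)=483502844, p(109)=541946240, p(110)=607163746, p(111)=679903203, p(112)=761002156, p(113)=851376628, p(114)=952050665, p(115)=1064144451, p(116)=1188908248, p(117)=1327710076, p(118)=1482074143, p(119)=1653668665, p(120)=1844349560, p(121)=2056148051, p(122)=2291320912, p(123)=2552338241, p(124)=2841940500, p(125)=3163127352, p(126)=3519222692, p(127)=3913864295, p(128)=4351078600, p(129)=4835271870, p(130)=5371315400, p(131)=5964539504, p(132)=6620830889, p(133)=7346629512, p(134)=8149040695, p(135)=9035836076, p(136)=10015581680, p(137)=11097645016, p(138)=12292341831, p(139)=13610949895, p(140)=15065878135, p(141)=16670689208, p(142)=18440293320, p(143)=20390982757, p(144)=22540654445, p(145)=24908858009, p(146)=27517052599, p(147)=30388671978, p(148)=33549419497, p(149)=37027355200, p(150)=40853235313, p(151)=45060624582, p(152)=49686288421, p(153)=54770336324, p(154)=60356673280, p(155)=66493182097, p(156)=73232243759, p(157)=80630964769, p(158)=88751778802, p(159)=97662728555, p(160)=107438159466, p(161)=118159068427, p(162)=129913904637, p(163)=142798995930, p(164)=156919475295, p(165)=172389800255, p(166)=189334822579, p(167)=207890420102, p(168)=228204732751, p(169)=250438925115, p(170)=274768617130, p(171)=301384802048, p(172)=330495499613, p(173)=362326859895, p(174)=397125074750, p(175)=435157697830, p(176)=476715857290, p(177)=522115831195, p(178)=571701605655, p(179)=625846753120, p(180)=684957390936, p(181)=749474411781, p(182)=819876908323, p(183)=896684817527, p(184)=980462880430, p(185)=1071823774337, p(186)=1171432692373, p(187)=1280011042268, p(188)=1398341745571, p(189)=1527273599625, p(190)=1667727404093, p(191)=1820701100652, p(192)=1987276856363.
Final step: p(193) = p(192) + p(191) - p(188) - p(186) + p(181) + p(178) - p(171) - p(167) + p(158) + p(153) - p(142) - p(136) + p(123) + p(116) - p(101) - p(93) + p(76) + p(67) - p(48) - p(38) + p(17) + p(6)
= 1987276856363 + 1820701100652 - 1398341745571 - 1171432692373 + 749474411781 + 571701605655 - 301384802048 - 207890420102 + 88751778802 + 54770336324 - 18440293320 - 10015581680 + 2552338241 + 1188908248 - 214481126 - 82010177 + 9289091 + 2679689 - 147273 - 26015 + 297 + 11
= 2168627105469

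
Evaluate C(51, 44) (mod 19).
6

Using Lucas' theorem:
Write n=51 and k=44 in base 19:
n in base 19: [2, 13]
k in base 19: [2, 6]
C(51,44) mod 19 = ∏ C(n_i, k_i) mod 19
Digit binomials (mod 19): C(2,2) = 1; C(13,6) = 1716 ≡ 6
Product: 1 × 6 = 6 ≡ 6 (mod 19)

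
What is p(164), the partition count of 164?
156919475295

p(n) counts ways to write n as a sum of positive integers (order ignored).
Euler's pentagonal recurrence: p(k) = p(k-1) + p(k-2) - p(k-5) - p(k-7) + p(k-12) + p(k-15) - ... (offsets j(3j∓1)/2, signs ++--, p(0)=1, p(<0)=0).
DP table for k = 0..163: p(0)=1, p(1)=1, p(2)=2, p(3)=3, p(4)=5, p(5)=7, p(6)=11, p(7)=15, p(8)=22, p(9)=30, p(10)=42, p(11)=56, p(12)=77, p(13)=101, p(14)=135, p(15)=176, p(16)=231, p(17)=297, p(18)=385, p(19)=490, p(20)=627, p(21)=792, p(22)=1002, p(23)=1255, p(24)=1575, p(25)=1958, p(26)=2436, p(27)=3010, p(28)=3718, p(29)=4565, p(30)=5604, p(31)=6842, p(32)=8349, p(33)=10143, p(34)=12310, p(35)=14883, p(36)=17977, p(37)=21637, p(38)=26015, p(39)=31185, p(40)=37338, p(41)=44583, p(42)=53174, p(43)=63261, p(44)=75175, p(45)=89134, p(46)=105558, p(47)=124754, p(48)=147273, p(49)=173525, p(50)=204226, p(51)=239943, p(52)=281589, p(53)=329931, p(54)=386155, p(55)=451276, p(56)=526823, p(57)=614154, p(58)=715220, p(59)=831820, p(60)=966467, p(61)=1121505, p(62)=1300156, p(63)=1505499, p(64)=1741630, p(65)=2012558, p(66)=2323520, p(67)=2679689, p(68)=3087735, p(69)=3554345, p(70)=4087968, p(71)=4697205, p(72)=5392783, p(73)=6185689, p(74)=7089500, p(75)=8118264, p(76)=9289091, p(77)=10619863, p(78)=12132164, p(79)=13848650, p(80)=15796476, p(81)=18004327, p(82)=20506255, p(83)=23338469, p(84)=26543660, p(85)=30167357, p(86)=34262962, p(87)=38887673, p(88)=44108109, p(89)=49995925, p(90)=56634173, p(91)=64112359, p(92)=72533807, p(93)=82010177, p(94)=92669720, p(95)=104651419, p(96)=118114304, p(97)=133230930, p(98)=150198136, p(99)=169229875, p(100)=190569292, p(101)=214481126, p(102)=241265379, p(103)=271248950, p(104)=304801365, p(105)=342325709, p(106)=384276336, p(107)=431149389, p(108)=483502844, p(109)=541946240, p(110)=607163746, p(111)=679903203, p(112)=761002156, p(113)=851376628, p(114)=952050665, p(115)=1064144451, p(116)=1188908248, p(117)=1327710076, p(118)=1482074143, p(119)=1653668665, p(120)=1844349560, p(121)=2056148051, p(122)=2291320912, p(123)=2552338241, p(124)=2841940500, p(125)=3163127352, p(126)=3519222692, p(127)=3913864295, p(128)=4351078600, p(129)=4835271870, p(130)=5371315400, p(131)=5964539504, p(132)=6620830889, p(133)=7346629512, p(134)=8149040695, p(135)=9035836076, p(136)=10015581680, p(137)=11097645016, p(138)=12292341831, p(139)=13610949895, p(140)=15065878135, p(141)=16670689208, p(142)=18440293320, p(143)=20390982757, p(144)=22540654445, p(145)=24908858009, p(146)=27517052599, p(147)=30388671978, p(148)=33549419497, p(149)=37027355200, p(150)=40853235313, p(151)=45060624582, p(152)=49686288421, p(153)=54770336324, p(154)=60356673280, p(155)=66493182097, p(156)=73232243759, p(157)=80630964769, p(158)=88751778802, p(159)=97662728555, p(160)=107438159466, p(161)=118159068427, p(162)=129913904637, p(163)=142798995930.
Final step: p(164) = p(163) + p(162) - p(159) - p(157) + p(152) + p(149) - p(142) - p(138) + p(129) + p(124) - p(113) - p(107) + p(94) + p(87) - p(72) - p(64) + p(47) + p(38) - p(19) - p(9)
= 142798995930 + 129913904637 - 97662728555 - 80630964769 + 49686288421 + 37027355200 - 18440293320 - 12292341831 + 4835271870 + 2841940500 - 851376628 - 431149389 + 92669720 + 38887673 - 5392783 - 1741630 + 124754 + 26015 - 490 - 30
= 156919475295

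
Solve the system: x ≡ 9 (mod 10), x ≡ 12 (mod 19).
69

Using Chinese Remainder Theorem:
M = 10 × 19 = 190
M1 = 19, M2 = 10
y1 = 19^(-1) mod 10 = 9
y2 = 10^(-1) mod 19 = 2
x = (9×19×9 + 12×10×2) mod 190 = 69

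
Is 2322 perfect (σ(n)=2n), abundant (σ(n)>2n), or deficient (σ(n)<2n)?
abundant

Proper divisors of 2322: sum = 1 + 2 + 3 + 6 + 9 + 18 + 27 + 43 + 54 + 86 + 129 + 258 + 387 + 774 + 1161 = 2958
Since 2958 > 2322, 2322 is abundant.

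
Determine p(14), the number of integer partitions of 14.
135

p(n) counts ways to write n as a sum of positive integers (order ignored).
Euler's pentagonal recurrence: p(k) = p(k-1) + p(k-2) - p(k-5) - p(k-7) + p(k-12) + p(k-15) - ... (offsets j(3j∓1)/2, signs ++--, p(0)=1, p(<0)=0).
DP table for k = 0..13: p(0)=1, p(1)=1, p(2)=2, p(3)=3, p(4)=5, p(5)=7, p(6)=11, p(7)=15, p(8)=22, p(9)=30, p(10)=42, p(11)=56, p(12)=77, p(13)=101.
Final step: p(14) = p(13) + p(12) - p(9) - p(7) + p(2)
= 101 + 77 - 30 - 15 + 2
= 135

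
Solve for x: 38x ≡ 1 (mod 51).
47

gcd(38, 51) = 1, so the inverse exists.
Extended Euclidean algorithm on (51, 38):
51 = 1 × 38 + 13  ⟹  13 = (1)·51 + (-1)·38
38 = 2 × 13 + 12  ⟹  12 = (-2)·51 + (3)·38
13 = 1 × 12 + 1  ⟹  1 = (3)·51 + (-4)·38
So (-4)·38 ≡ 1 (mod 51), i.e. 38^(-1) ≡ -4 ≡ 47 (mod 51).
Check: 38 × 47 = 1786 ≡ 1 (mod 51)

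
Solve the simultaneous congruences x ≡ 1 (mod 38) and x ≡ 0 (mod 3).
39

Using Chinese Remainder Theorem:
M = 38 × 3 = 114
M1 = 3, M2 = 38
y1 = 3^(-1) mod 38 = 13
y2 = 38^(-1) mod 3 = 2
x = (1×3×13 + 0×38×2) mod 114 = 39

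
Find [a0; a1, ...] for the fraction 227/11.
[20; 1, 1, 1, 3]

Euclidean algorithm steps:
227 = 20 × 11 + 7
11 = 1 × 7 + 4
7 = 1 × 4 + 3
4 = 1 × 3 + 1
3 = 3 × 1 + 0
Continued fraction: [20; 1, 1, 1, 3]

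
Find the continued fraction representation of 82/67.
[1; 4, 2, 7]

Euclidean algorithm steps:
82 = 1 × 67 + 15
67 = 4 × 15 + 7
15 = 2 × 7 + 1
7 = 7 × 1 + 0
Continued fraction: [1; 4, 2, 7]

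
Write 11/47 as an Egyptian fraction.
1/5 + 1/30 + 1/1410

Greedy algorithm:
11/47: ceiling(47/11) = 5, use 1/5
8/235: ceiling(235/8) = 30, use 1/30
1/1410: ceiling(1410/1) = 1410, use 1/1410
Result: 11/47 = 1/5 + 1/30 + 1/1410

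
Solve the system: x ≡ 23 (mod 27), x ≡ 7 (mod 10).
77

Using Chinese Remainder Theorem:
M = 27 × 10 = 270
M1 = 10, M2 = 27
y1 = 10^(-1) mod 27 = 19
y2 = 27^(-1) mod 10 = 3
x = (23×10×19 + 7×27×3) mod 270 = 77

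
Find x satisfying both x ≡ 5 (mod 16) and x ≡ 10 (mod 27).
37

Using Chinese Remainder Theorem:
M = 16 × 27 = 432
M1 = 27, M2 = 16
y1 = 27^(-1) mod 16 = 3
y2 = 16^(-1) mod 27 = 22
x = (5×27×3 + 10×16×22) mod 432 = 37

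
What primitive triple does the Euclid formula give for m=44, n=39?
(415, 3432, 3457)

Euclid's formula: a = m² - n², b = 2mn, c = m² + n²
m = 44, n = 39
a = 44² - 39² = 1936 - 1521 = 415
b = 2 × 44 × 39 = 3432
c = 44² + 39² = 1936 + 1521 = 3457
Verification: 415² + 3432² = 172225 + 11778624 = 11950849 = 3457² ✓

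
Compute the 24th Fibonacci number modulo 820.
448

Matrix identity: Q^n = [[F_(n+1), F_n], [F_n, F_(n-1)]] with Q = [[1,1],[1,0]].
n = 24 = 11000₂. Square-and-multiply, entries mod 820:
Q^1 = [[1,1],[1,0]]
Q^3 = (Q^1)²·Q = [[3,2],[2,1]]
Q^6 = (Q^3)² = [[13,8],[8,5]]
Q^12 = (Q^6)² = [[233,144],[144,89]]
Q^24 = (Q^12)² = [[405,448],[448,777]]
F_24 mod 820 = Q^24[0][1] = 448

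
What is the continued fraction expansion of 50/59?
[0; 1, 5, 1, 1, 4]

Euclidean algorithm steps:
50 = 0 × 59 + 50
59 = 1 × 50 + 9
50 = 5 × 9 + 5
9 = 1 × 5 + 4
5 = 1 × 4 + 1
4 = 4 × 1 + 0
Continued fraction: [0; 1, 5, 1, 1, 4]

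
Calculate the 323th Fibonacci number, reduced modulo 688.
121

Matrix identity: Q^n = [[F_(n+1), F_n], [F_n, F_(n-1)]] with Q = [[1,1],[1,0]].
n = 323 = 101000011₂. Square-and-multiply, entries mod 688:
Q^1 = [[1,1],[1,0]]
Q^2 = (Q^1)² = [[2,1],[1,1]]
Q^5 = (Q^2)²·Q = [[8,5],[5,3]]
Q^10 = (Q^5)² = [[89,55],[55,34]]
Q^20 = (Q^10)² = [[626,573],[573,53]]
Q^40 = (Q^20)² = [[557,347],[347,210]]
Q^80 = (Q^40)² = [[658,581],[581,77]]
Q^161 = (Q^80)²·Q = [[440,653],[653,475]]
Q^323 = (Q^161)²·Q = [[432,121],[121,311]]
F_323 mod 688 = Q^323[0][1] = 121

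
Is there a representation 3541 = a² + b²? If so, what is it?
25² + 54² (a=25, b=54)

Factorization: 3541 = 3541
By Fermat: n is sum of two squares iff every prime p ≡ 3 (mod 4) appears to even power.
All primes ≡ 3 (mod 4) appear to even power.
Search a = 0, 1, 2, … for 3541 - a² a perfect square: first hit at a = 25: 3541 - 625 = 2916 = 54².
3541 = 25² + 54² = 625 + 2916 ✓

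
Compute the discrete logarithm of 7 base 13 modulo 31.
8

Baby-step giant-step with step n = ⌈√31⌉ = 6.
Baby steps 13^j mod 31 (j:value) for j=0..5: 0:1, 1:13, 2:14, 3:27, 4:10, 5:6.
Giant-step multiplier: 13^(-6) ≡ 13^(30-6) = 13^24 ≡ 2 (mod 31).
Giant steps γ_i = 7·2^i mod 31: γ_0=7, γ_1=14 (in table at j=2).
x = i·n + j = 1·6 + 2 = 8.
Check: 13^8 ≡ 7 (mod 31).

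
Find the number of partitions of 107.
431149389

p(n) counts ways to write n as a sum of positive integers (order ignored).
Euler's pentagonal recurrence: p(k) = p(k-1) + p(k-2) - p(k-5) - p(k-7) + p(k-12) + p(k-15) - ... (offsets j(3j∓1)/2, signs ++--, p(0)=1, p(<0)=0).
DP table for k = 0..106: p(0)=1, p(1)=1, p(2)=2, p(3)=3, p(4)=5, p(5)=7, p(6)=11, p(7)=15, p(8)=22, p(9)=30, p(10)=42, p(11)=56, p(12)=77, p(13)=101, p(14)=135, p(15)=176, p(16)=231, p(17)=297, p(18)=385, p(19)=490, p(20)=627, p(21)=792, p(22)=1002, p(23)=1255, p(24)=1575, p(25)=1958, p(26)=2436, p(27)=3010, p(28)=3718, p(29)=4565, p(30)=5604, p(31)=6842, p(32)=8349, p(33)=10143, p(34)=12310, p(35)=14883, p(36)=17977, p(37)=21637, p(38)=26015, p(39)=31185, p(40)=37338, p(41)=44583, p(42)=53174, p(43)=63261, p(44)=75175, p(45)=89134, p(46)=105558, p(47)=124754, p(48)=147273, p(49)=173525, p(50)=204226, p(51)=239943, p(52)=281589, p(53)=329931, p(54)=386155, p(55)=451276, p(56)=526823, p(57)=614154, p(58)=715220, p(59)=831820, p(60)=966467, p(61)=1121505, p(62)=1300156, p(63)=1505499, p(64)=1741630, p(65)=2012558, p(66)=2323520, p(67)=2679689, p(68)=3087735, p(69)=3554345, p(70)=4087968, p(71)=4697205, p(72)=5392783, p(73)=6185689, p(74)=7089500, p(75)=8118264, p(76)=9289091, p(77)=10619863, p(78)=12132164, p(79)=13848650, p(80)=15796476, p(81)=18004327, p(82)=20506255, p(83)=23338469, p(84)=26543660, p(85)=30167357, p(86)=34262962, p(87)=38887673, p(88)=44108109, p(89)=49995925, p(90)=56634173, p(91)=64112359, p(92)=72533807, p(93)=82010177, p(94)=92669720, p(95)=104651419, p(96)=118114304, p(97)=133230930, p(98)=150198136, p(99)=169229875, p(100)=190569292, p(101)=214481126, p(102)=241265379, p(103)=271248950, p(104)=304801365, p(105)=342325709, p(106)=384276336.
Final step: p(107) = p(106) + p(105) - p(102) - p(100) + p(95) + p(92) - p(85) - p(81) + p(72) + p(67) - p(56) - p(50) + p(37) + p(30) - p(15) - p(7)
= 384276336 + 342325709 - 241265379 - 190569292 + 104651419 + 72533807 - 30167357 - 18004327 + 5392783 + 2679689 - 526823 - 204226 + 21637 + 5604 - 176 - 15
= 431149389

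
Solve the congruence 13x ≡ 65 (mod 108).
x ≡ 5 (mod 108)

gcd(13, 108) = 1, which divides 65, so solutions exist.
Find 13^(-1) mod 108 by the extended Euclidean algorithm:
108 = 8 × 13 + 4  ⟹  4 = (1)·108 + (-8)·13
13 = 3 × 4 + 1  ⟹  1 = (-3)·108 + (25)·13
So (25)·13 ≡ 1 (mod 108), i.e. 13^(-1) ≡ 25 (mod 108).
x ≡ 25 × 65 = 1625 ≡ 5 (mod 108).
Check: 13 × 5 = 65 ≡ 65 (mod 108).
Unique solution: x ≡ 5 (mod 108)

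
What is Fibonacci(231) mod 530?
504

Matrix identity: Q^n = [[F_(n+1), F_n], [F_n, F_(n-1)]] with Q = [[1,1],[1,0]].
n = 231 = 11100111₂. Square-and-multiply, entries mod 530:
Q^1 = [[1,1],[1,0]]
Q^3 = (Q^1)²·Q = [[3,2],[2,1]]
Q^7 = (Q^3)²·Q = [[21,13],[13,8]]
Q^14 = (Q^7)² = [[80,377],[377,233]]
Q^28 = (Q^14)² = [[129,341],[341,318]]
Q^57 = (Q^28)²·Q = [[209,422],[422,317]]
Q^115 = (Q^57)²·Q = [[127,225],[225,432]]
Q^231 = (Q^115)²·Q = [[139,504],[504,165]]
F_231 mod 530 = Q^231[0][1] = 504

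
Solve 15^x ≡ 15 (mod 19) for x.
1

Baby-step giant-step with step n = ⌈√19⌉ = 5.
Baby steps 15^j mod 19 (j:value) for j=0..4: 0:1, 1:15, 2:16, 3:12, 4:9.
h = 15 is already in the table at j=1, so x = 1.
Check: 15^1 ≡ 15 (mod 19).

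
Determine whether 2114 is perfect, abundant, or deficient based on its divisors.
deficient

Proper divisors of 2114: sum = 1 + 2 + 7 + 14 + 151 + 302 + 1057 = 1534
Since 1534 < 2114, 2114 is deficient.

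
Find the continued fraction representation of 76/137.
[0; 1, 1, 4, 15]

Euclidean algorithm steps:
76 = 0 × 137 + 76
137 = 1 × 76 + 61
76 = 1 × 61 + 15
61 = 4 × 15 + 1
15 = 15 × 1 + 0
Continued fraction: [0; 1, 1, 4, 15]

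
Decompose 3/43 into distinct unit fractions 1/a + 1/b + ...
1/15 + 1/323 + 1/208335

Greedy algorithm:
3/43: ceiling(43/3) = 15, use 1/15
2/645: ceiling(645/2) = 323, use 1/323
1/208335: ceiling(208335/1) = 208335, use 1/208335
Result: 3/43 = 1/15 + 1/323 + 1/208335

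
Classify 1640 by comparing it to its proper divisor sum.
abundant

Proper divisors of 1640: sum = 1 + 2 + 4 + 5 + 8 + 10 + 20 + 40 + 41 + 82 + 164 + 205 + 328 + 410 + 820 = 2140
Since 2140 > 1640, 1640 is abundant.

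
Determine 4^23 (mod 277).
276

Repeated squaring. Binary of 23 = 10111.
4^1 ≡ 4 (mod 277); 4^2 ≡ 16 (mod 277); 4^4 ≡ 256 (mod 277); 4^8 ≡ 164 (mod 277); 4^16 ≡ 27 (mod 277)
4^23 = 4^1 × 4^2 × 4^4 × 4^16 ≡ 276 (mod 277)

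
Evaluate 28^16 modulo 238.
154

Repeated squaring. Binary of 16 = 10000.
28^1 ≡ 28 (mod 238); 28^2 ≡ 70 (mod 238); 28^4 ≡ 140 (mod 238); 28^8 ≡ 84 (mod 238); 28^16 ≡ 154 (mod 238)
28^16 = 28^16 ≡ 154 (mod 238)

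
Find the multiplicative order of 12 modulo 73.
36

73 is prime, so ord(12) divides φ(73) = 72.
Divisors of 72: 1, 2, 3, 4, 6, 8, 9, 12, 18, 24, 36, 72.
Repeated squaring: 12^1 ≡ 12, 12^2 ≡ 71, 12^4 ≡ 4, 12^8 ≡ 16, 12^16 ≡ 37, 12^32 ≡ 55, 12^64 ≡ 32 (mod 73).
Test 12^d mod 73 for each divisor d in increasing order:
12^1 ≡ 12
12^2 ≡ 71
12^3 = 12^2·12^1 ≡ 49
12^4 ≡ 4
12^6 = 12^4·12^2 ≡ 65
12^8 ≡ 16
12^9 = 12^8·12^1 ≡ 46
12^12 = 12^8·12^4 ≡ 64
12^18 = 12^16·12^2 ≡ 72
12^24 = 12^16·12^8 ≡ 8
12^36 = 12^32·12^4 ≡ 1  ← first divisor giving 1
The order is 36.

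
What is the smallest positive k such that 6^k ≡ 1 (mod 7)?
2

7 is prime, so ord(6) divides φ(7) = 6.
Divisors of 6: 1, 2, 3, 6.
Repeated squaring: 6^1 ≡ 6, 6^2 ≡ 1, 6^4 ≡ 1 (mod 7).
Test 6^d mod 7 for each divisor d in increasing order:
6^1 ≡ 6
6^2 ≡ 1  ← first divisor giving 1
The order is 2.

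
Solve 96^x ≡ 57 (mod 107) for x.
26

Baby-step giant-step with step n = ⌈√107⌉ = 11.
Baby steps 96^j mod 107 (j:value) for j=0..10: 0:1, 1:96, 2:14, 3:60, 4:89, 5:91, 6:69, 7:97, 8:3, 9:74, 10:42.
Giant-step multiplier: 96^(-11) ≡ 96^(106-11) = 96^95 ≡ 22 (mod 107).
Giant steps γ_i = 57·22^i mod 107: γ_0=57, γ_1=77, γ_2=89 (in table at j=4).
x = i·n + j = 2·11 + 4 = 26.
Check: 96^26 ≡ 57 (mod 107).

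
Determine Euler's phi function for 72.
24

72 = 2^3 × 3^2
φ(n) = n × ∏(1 - 1/p) for each prime p dividing n
φ(72) = 72 × (1 - 1/2) × (1 - 1/3) = 24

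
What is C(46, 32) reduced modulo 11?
0

Using Lucas' theorem:
Write n=46 and k=32 in base 11:
n in base 11: [4, 2]
k in base 11: [2, 10]
C(46,32) mod 11 = ∏ C(n_i, k_i) mod 11
Digit binomials (mod 11): C(4,2) = 6; C(2,10) = 0 (k_i > n_i)
Product: 6 × 0 = 0 ≡ 0 (mod 11)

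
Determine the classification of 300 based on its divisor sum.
abundant

Proper divisors of 300: sum = 1 + 2 + 3 + 4 + 5 + 6 + 10 + 12 + ... + 60 + 75 + 100 + 150 (17 divisors) = 568
Since 568 > 300, 300 is abundant.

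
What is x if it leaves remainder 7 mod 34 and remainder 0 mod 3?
75

Using Chinese Remainder Theorem:
M = 34 × 3 = 102
M1 = 3, M2 = 34
y1 = 3^(-1) mod 34 = 23
y2 = 34^(-1) mod 3 = 1
x = (7×3×23 + 0×34×1) mod 102 = 75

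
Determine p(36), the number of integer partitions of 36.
17977

p(n) counts ways to write n as a sum of positive integers (order ignored).
Euler's pentagonal recurrence: p(k) = p(k-1) + p(k-2) - p(k-5) - p(k-7) + p(k-12) + p(k-15) - ... (offsets j(3j∓1)/2, signs ++--, p(0)=1, p(<0)=0).
DP table for k = 0..35: p(0)=1, p(1)=1, p(2)=2, p(3)=3, p(4)=5, p(5)=7, p(6)=11, p(7)=15, p(8)=22, p(9)=30, p(10)=42, p(11)=56, p(12)=77, p(13)=101, p(14)=135, p(15)=176, p(16)=231, p(17)=297, p(18)=385, p(19)=490, p(20)=627, p(21)=792, p(22)=1002, p(23)=1255, p(24)=1575, p(25)=1958, p(26)=2436, p(27)=3010, p(28)=3718, p(29)=4565, p(30)=5604, p(31)=6842, p(32)=8349, p(33)=10143, p(34)=12310, p(35)=14883.
Final step: p(36) = p(35) + p(34) - p(31) - p(29) + p(24) + p(21) - p(14) - p(10) + p(1)
= 14883 + 12310 - 6842 - 4565 + 1575 + 792 - 135 - 42 + 1
= 17977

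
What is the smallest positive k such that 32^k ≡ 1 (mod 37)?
36

37 is prime, so ord(32) divides φ(37) = 36.
Divisors of 36: 1, 2, 3, 4, 6, 9, 12, 18, 36.
Repeated squaring: 32^1 ≡ 32, 32^2 ≡ 25, 32^4 ≡ 33, 32^8 ≡ 16, 32^16 ≡ 34, 32^32 ≡ 9 (mod 37).
Test 32^d mod 37 for each divisor d in increasing order:
32^1 ≡ 32
32^2 ≡ 25
32^3 = 32^2·32^1 ≡ 23
32^4 ≡ 33
32^6 = 32^4·32^2 ≡ 11
32^9 = 32^8·32^1 ≡ 31
32^12 = 32^8·32^4 ≡ 10
32^18 = 32^16·32^2 ≡ 36
32^36 = 32^32·32^4 ≡ 1  ← first divisor giving 1
The order is 36.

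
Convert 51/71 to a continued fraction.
[0; 1, 2, 1, 1, 4, 2]

Euclidean algorithm steps:
51 = 0 × 71 + 51
71 = 1 × 51 + 20
51 = 2 × 20 + 11
20 = 1 × 11 + 9
11 = 1 × 9 + 2
9 = 4 × 2 + 1
2 = 2 × 1 + 0
Continued fraction: [0; 1, 2, 1, 1, 4, 2]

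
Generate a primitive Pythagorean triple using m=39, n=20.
(1121, 1560, 1921)

Euclid's formula: a = m² - n², b = 2mn, c = m² + n²
m = 39, n = 20
a = 39² - 20² = 1521 - 400 = 1121
b = 2 × 39 × 20 = 1560
c = 39² + 20² = 1521 + 400 = 1921
Verification: 1121² + 1560² = 1256641 + 2433600 = 3690241 = 1921² ✓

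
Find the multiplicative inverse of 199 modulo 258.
223

gcd(199, 258) = 1, so the inverse exists.
Extended Euclidean algorithm on (258, 199):
258 = 1 × 199 + 59  ⟹  59 = (1)·258 + (-1)·199
199 = 3 × 59 + 22  ⟹  22 = (-3)·258 + (4)·199
59 = 2 × 22 + 15  ⟹  15 = (7)·258 + (-9)·199
22 = 1 × 15 + 7  ⟹  7 = (-10)·258 + (13)·199
15 = 2 × 7 + 1  ⟹  1 = (27)·258 + (-35)·199
So (-35)·199 ≡ 1 (mod 258), i.e. 199^(-1) ≡ -35 ≡ 223 (mod 258).
Check: 199 × 223 = 44377 ≡ 1 (mod 258)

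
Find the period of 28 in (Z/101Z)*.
100

101 is prime, so ord(28) divides φ(101) = 100.
Divisors of 100: 1, 2, 4, 5, 10, 20, 25, 50, 100.
Repeated squaring: 28^1 ≡ 28, 28^2 ≡ 77, 28^4 ≡ 71, 28^8 ≡ 92, 28^16 ≡ 81, 28^32 ≡ 97, 28^64 ≡ 16 (mod 101).
Test 28^d mod 101 for each divisor d in increasing order:
28^1 ≡ 28
28^2 ≡ 77
28^4 ≡ 71
28^5 = 28^4·28^1 ≡ 69
28^10 = 28^8·28^2 ≡ 14
28^20 = 28^16·28^4 ≡ 95
28^25 = 28^16·28^8·28^1 ≡ 91
28^50 = 28^32·28^16·28^2 ≡ 100
28^100 = 28^64·28^32·28^4 ≡ 1  ← first divisor giving 1
The order is 100.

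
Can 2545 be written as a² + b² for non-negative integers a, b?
12² + 49² (a=12, b=49)

Factorization: 2545 = 5 × 509
By Fermat: n is sum of two squares iff every prime p ≡ 3 (mod 4) appears to even power.
All primes ≡ 3 (mod 4) appear to even power.
Search a = 0, 1, 2, … for 2545 - a² a perfect square: first hit at a = 12: 2545 - 144 = 2401 = 49².
2545 = 12² + 49² = 144 + 2401 ✓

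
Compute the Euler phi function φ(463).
462

463 = 463
φ(n) = n × ∏(1 - 1/p) for each prime p dividing n
φ(463) = 463 × (1 - 1/463) = 462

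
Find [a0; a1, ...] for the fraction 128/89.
[1; 2, 3, 1, 1, 5]

Euclidean algorithm steps:
128 = 1 × 89 + 39
89 = 2 × 39 + 11
39 = 3 × 11 + 6
11 = 1 × 6 + 5
6 = 1 × 5 + 1
5 = 5 × 1 + 0
Continued fraction: [1; 2, 3, 1, 1, 5]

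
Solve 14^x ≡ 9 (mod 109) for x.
20

Baby-step giant-step with step n = ⌈√109⌉ = 11.
Baby steps 14^j mod 109 (j:value) for j=0..10: 0:1, 1:14, 2:87, 3:19, 4:48, 5:18, 6:34, 7:40, 8:15, 9:101, 10:106.
Giant-step multiplier: 14^(-11) ≡ 14^(108-11) = 14^97 ≡ 96 (mod 109).
Giant steps γ_i = 9·96^i mod 109: γ_0=9, γ_1=101 (in table at j=9).
x = i·n + j = 1·11 + 9 = 20.
Check: 14^20 ≡ 9 (mod 109).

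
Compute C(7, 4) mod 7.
0

Using Lucas' theorem:
Write n=7 and k=4 in base 7:
n in base 7: [1, 0]
k in base 7: [0, 4]
C(7,4) mod 7 = ∏ C(n_i, k_i) mod 7
Digit binomials (mod 7): C(1,0) = 1; C(0,4) = 0 (k_i > n_i)
Product: 1 × 0 = 0 ≡ 0 (mod 7)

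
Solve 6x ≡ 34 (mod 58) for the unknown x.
x ≡ 25 (mod 29)

gcd(6, 58) = 2, which divides 34, so solutions exist.
Divide through by 2: 3x ≡ 17 (mod 29).
Find 3^(-1) mod 29 by the extended Euclidean algorithm:
29 = 9 × 3 + 2  ⟹  2 = (1)·29 + (-9)·3
3 = 1 × 2 + 1  ⟹  1 = (-1)·29 + (10)·3
So (10)·3 ≡ 1 (mod 29), i.e. 3^(-1) ≡ 10 (mod 29).
x ≡ 10 × 17 = 170 ≡ 25 (mod 29).
Check: 6 × 25 = 150 ≡ 34 (mod 58).
x ≡ 25 (mod 29), giving 2 solutions mod 58.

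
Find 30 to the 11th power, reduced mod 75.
0

Repeated squaring. Binary of 11 = 1011.
30^1 ≡ 30 (mod 75); 30^2 ≡ 0 (mod 75); 30^4 ≡ 0 (mod 75); 30^8 ≡ 0 (mod 75)
30^11 = 30^1 × 30^2 × 30^8 ≡ 0 (mod 75)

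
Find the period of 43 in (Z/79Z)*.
78

79 is prime, so ord(43) divides φ(79) = 78.
Divisors of 78: 1, 2, 3, 6, 13, 26, 39, 78.
Repeated squaring: 43^1 ≡ 43, 43^2 ≡ 32, 43^4 ≡ 76, 43^8 ≡ 9, 43^16 ≡ 2, 43^32 ≡ 4, 43^64 ≡ 16 (mod 79).
Test 43^d mod 79 for each divisor d in increasing order:
43^1 ≡ 43
43^2 ≡ 32
43^3 = 43^2·43^1 ≡ 33
43^6 = 43^4·43^2 ≡ 62
43^13 = 43^8·43^4·43^1 ≡ 24
43^26 = 43^16·43^8·43^2 ≡ 23
43^39 = 43^32·43^4·43^2·43^1 ≡ 78
43^78 = 43^64·43^8·43^4·43^2 ≡ 1  ← first divisor giving 1
The order is 78.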